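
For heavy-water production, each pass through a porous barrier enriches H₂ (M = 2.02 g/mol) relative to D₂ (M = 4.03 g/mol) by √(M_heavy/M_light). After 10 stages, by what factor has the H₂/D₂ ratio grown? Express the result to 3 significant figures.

The single-stage factor is √(M_heavy/M_light), so 10 stages give [√(4.03/2.02)]^10 = (4.03/2.02)^(10/2).
= 1.99505^5 = 31.6.

31.6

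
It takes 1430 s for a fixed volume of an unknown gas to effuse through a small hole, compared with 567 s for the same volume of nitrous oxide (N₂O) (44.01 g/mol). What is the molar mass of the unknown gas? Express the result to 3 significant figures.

Graham's law gives t_X/t_N₂O = √(M_X/M_N₂O).
1430/567 = 2.522 = √(M_X/44.01)
M_X = 44.01 × 2.522² = 44.01 × 6.361 = 280 g/mol

280 g/mol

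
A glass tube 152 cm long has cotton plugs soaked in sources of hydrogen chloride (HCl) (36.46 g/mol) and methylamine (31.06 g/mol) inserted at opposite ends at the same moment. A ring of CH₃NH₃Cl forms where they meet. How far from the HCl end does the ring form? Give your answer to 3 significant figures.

73.0 cm

In equal time, each gas travels a distance ∝ its rate ∝ 1/√M, so d_HCl/d_CH₃NH₂ = √(M_CH₃NH₂/M_HCl) = √(31.06/36.46) = 0.9230.
With d_HCl + d_CH₃NH₂ = 152 cm, d_CH₃NH₂ = 152/(1 + 0.9230) = 79.04 cm.
d_HCl = 152 − 79.04 = 73.0 cm.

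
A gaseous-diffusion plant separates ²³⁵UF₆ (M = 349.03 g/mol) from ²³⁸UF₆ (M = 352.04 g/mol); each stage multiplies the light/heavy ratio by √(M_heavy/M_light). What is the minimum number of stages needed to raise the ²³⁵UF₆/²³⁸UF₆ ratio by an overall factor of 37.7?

846

Single-stage factor α = √(352.04/349.03), so ln α = ½ ln(1.00862) = 0.004293.
Need α^N ≥ 37.7 ⇒ N ≥ ln(37.7) / ln α = 3.630 / 0.004293 = 845.39.
Minimum whole number of stages: N = 846.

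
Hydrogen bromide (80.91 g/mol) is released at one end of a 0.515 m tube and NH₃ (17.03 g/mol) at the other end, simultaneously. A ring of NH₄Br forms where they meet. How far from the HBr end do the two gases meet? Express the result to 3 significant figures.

The fronts meet when d_HBr + d_NH₃ = L with d_HBr/d_NH₃ = √(M_NH₃/M_HBr) (Graham's law). Here √(M_NH₃/M_HBr) = √(17.03/80.91) = 0.4588.
With d_HBr + d_NH₃ = 0.515 m, d_NH₃ = 0.515/(1 + 0.4588) = 0.3530 m.
d_HBr = 0.515 − 0.3530 = 0.162 m.

0.162 m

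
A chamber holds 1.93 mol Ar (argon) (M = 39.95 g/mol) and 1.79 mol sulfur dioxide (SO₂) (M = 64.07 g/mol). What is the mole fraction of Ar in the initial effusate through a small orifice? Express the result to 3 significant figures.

0.577

Rate_i ∝ x_i/√M_i (Graham's law weighted by mole fraction), so the effusate composition follows n_i/√M_i.
So x_Ar in the escaping gas = (n_Ar/√M_Ar) / Σ(n_i/√M_i)
= (1.93/√39.95) / (1.93/√39.95 + 1.79/√64.07) = 0.3054/(0.3054 + 0.2236) = 0.577.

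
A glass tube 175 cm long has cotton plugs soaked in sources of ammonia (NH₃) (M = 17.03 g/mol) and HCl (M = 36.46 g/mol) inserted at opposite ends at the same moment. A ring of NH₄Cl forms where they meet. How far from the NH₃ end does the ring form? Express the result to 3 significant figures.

104 cm

Distances travelled in equal time are proportional to diffusion rates, so d_NH₃/d_HCl = √(M_HCl/M_NH₃) = √(36.46/17.03) = 1.463.
With d_NH₃ + d_HCl = 175 cm, d_HCl = 175/(1 + 1.463) = 71.05 cm.
d_NH₃ = 175 − 71.05 = 104 cm.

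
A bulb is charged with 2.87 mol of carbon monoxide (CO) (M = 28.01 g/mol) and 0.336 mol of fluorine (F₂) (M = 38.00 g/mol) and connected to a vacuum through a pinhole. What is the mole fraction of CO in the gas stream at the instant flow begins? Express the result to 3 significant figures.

0.909

Effusion rate of each component ∝ n_i/√M_i (partial pressure × 1/√M).
So x_CO in the escaping gas = (n_CO/√M_CO) / Σ(n_i/√M_i)
= (2.87/√28.01) / (2.87/√28.01 + 0.336/√38.00) = 0.5423/(0.5423 + 0.05451) = 0.909.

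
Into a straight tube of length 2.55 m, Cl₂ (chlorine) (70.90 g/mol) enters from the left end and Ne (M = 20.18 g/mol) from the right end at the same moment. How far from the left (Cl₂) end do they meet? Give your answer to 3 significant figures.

The fronts meet when d_Cl₂ + d_Ne = L with d_Cl₂/d_Ne = √(M_Ne/M_Cl₂) (Graham's law). Here √(M_Ne/M_Cl₂) = √(20.18/70.90) = 0.5335.
With d_Cl₂ + d_Ne = 2.55 m, d_Ne = 2.55/(1 + 0.5335) = 1.663 m.
d_Cl₂ = 2.55 − 1.663 = 0.887 m.

0.887 m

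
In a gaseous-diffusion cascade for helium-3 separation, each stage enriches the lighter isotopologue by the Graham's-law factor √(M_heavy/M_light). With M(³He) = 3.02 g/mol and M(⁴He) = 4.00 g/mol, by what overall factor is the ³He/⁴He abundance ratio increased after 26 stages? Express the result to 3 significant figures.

Overall factor = α^26 with α = √(4.00/3.02), i.e. (4.00/3.02)^(26/2).
= 1.32450^13 = 38.6.

38.6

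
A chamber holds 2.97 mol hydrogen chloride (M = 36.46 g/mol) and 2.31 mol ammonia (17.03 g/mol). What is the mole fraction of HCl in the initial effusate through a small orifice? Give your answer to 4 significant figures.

0.4677

Each component's effusion rate ∝ (its partial pressure)·(1/√M) ∝ n_i/√M_i.
So x_HCl in the escaping gas = (n_HCl/√M_HCl) / Σ(n_i/√M_i)
= (2.97/√36.46) / (2.97/√36.46 + 2.31/√17.03) = 0.4919/(0.4919 + 0.5598) = 0.4677.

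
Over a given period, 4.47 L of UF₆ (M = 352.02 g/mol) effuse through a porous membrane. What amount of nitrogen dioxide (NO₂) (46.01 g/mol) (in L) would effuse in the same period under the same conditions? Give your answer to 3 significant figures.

12.4 L

Using Graham's law: rate_NO₂/rate_UF₆ = √(M_UF₆/M_NO₂) = √(352.02/46.01) = √7.651 = 2.766.
So the volume for NO₂ is 4.47 × 2.766 = 12.4 L.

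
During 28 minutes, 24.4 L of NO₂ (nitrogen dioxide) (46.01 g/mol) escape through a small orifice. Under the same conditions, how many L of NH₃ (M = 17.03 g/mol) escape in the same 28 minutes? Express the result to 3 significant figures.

By Graham's law, rate_NH₃/rate_NO₂ = √(M_NO₂/M_NH₃) = √(46.01/17.03) = √2.702 = 1.644.
So the volume for NH₃ is 24.4 × 1.644 = 40.1 L.

40.1 L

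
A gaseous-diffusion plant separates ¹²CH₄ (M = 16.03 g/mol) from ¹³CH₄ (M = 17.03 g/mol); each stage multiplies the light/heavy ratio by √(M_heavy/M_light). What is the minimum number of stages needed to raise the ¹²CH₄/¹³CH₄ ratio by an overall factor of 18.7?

97

Per stage α = (17.03/16.03)^(1/2) = 1.06238^0.5, giving ln α = 0.03026.
Need α^N ≥ 18.7 ⇒ N ≥ ln(18.7) / ln α = 2.929 / 0.03026 = 96.79.
Rounding up, N = 97 stages.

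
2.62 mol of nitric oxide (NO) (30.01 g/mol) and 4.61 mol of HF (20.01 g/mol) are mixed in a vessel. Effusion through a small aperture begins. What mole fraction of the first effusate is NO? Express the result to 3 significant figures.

The effusion rate of species i is ∝ p_i/√M_i ∝ n_i/√M_i.
Mole fraction of NO in the effusate = (n_NO/√M_NO) / (n_NO/√M_NO + n_HF/√M_HF)
= (2.62/√30.01) / (2.62/√30.01 + 4.61/√20.01) = 0.4783/(0.4783 + 1.031) = 0.317.

0.317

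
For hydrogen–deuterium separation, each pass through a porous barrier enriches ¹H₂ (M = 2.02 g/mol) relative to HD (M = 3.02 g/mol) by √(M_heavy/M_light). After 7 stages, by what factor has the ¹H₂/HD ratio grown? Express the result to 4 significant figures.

4.086

After 7 stages the ratio has grown by (√(3.02/2.02))^7 = (3.02/2.02)^(7/2).
= 1.49505^(7/2) = 4.086.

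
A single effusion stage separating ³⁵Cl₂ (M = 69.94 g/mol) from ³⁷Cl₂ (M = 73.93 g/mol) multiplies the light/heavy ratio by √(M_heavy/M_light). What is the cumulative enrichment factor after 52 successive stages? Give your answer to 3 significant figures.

4.23

The single-stage factor is √(M_heavy/M_light), so 52 stages give [√(73.93/69.94)]^52 = (73.93/69.94)^(52/2).
= 1.05705^26 = 4.23.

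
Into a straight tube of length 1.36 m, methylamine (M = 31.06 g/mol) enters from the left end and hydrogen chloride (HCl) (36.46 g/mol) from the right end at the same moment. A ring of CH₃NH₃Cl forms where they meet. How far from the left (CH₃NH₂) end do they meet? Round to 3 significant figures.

The fronts meet when d_CH₃NH₂ + d_HCl = L with d_CH₃NH₂/d_HCl = √(M_HCl/M_CH₃NH₂) (Graham's law). Here √(M_HCl/M_CH₃NH₂) = √(36.46/31.06) = 1.083.
With d_CH₃NH₂ + d_HCl = 1.36 m, d_HCl = 1.36/(1 + 1.083) = 0.6528 m.
d_CH₃NH₂ = 1.36 − 0.6528 = 0.707 m.

0.707 m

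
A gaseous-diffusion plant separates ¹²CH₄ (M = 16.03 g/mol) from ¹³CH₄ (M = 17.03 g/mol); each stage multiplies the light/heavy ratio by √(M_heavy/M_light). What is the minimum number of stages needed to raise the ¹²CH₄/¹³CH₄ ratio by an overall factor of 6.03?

60

With α = √(17.03/16.03) per stage, ln α = ½ ln(1.06238) = 0.03026.
Need α^N ≥ 6.03 ⇒ N ≥ ln(6.03) / ln α = 1.797 / 0.03026 = 59.38.
So at least 60 stages are needed.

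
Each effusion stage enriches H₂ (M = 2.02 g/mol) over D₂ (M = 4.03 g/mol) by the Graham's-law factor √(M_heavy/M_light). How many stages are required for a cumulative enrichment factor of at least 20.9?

9

With α = √(4.03/2.02) per stage, ln α = ½ ln(1.99505) = 0.3453.
Need α^N ≥ 20.9 ⇒ N ≥ ln(20.9) / ln α = 3.040 / 0.3453 = 8.80.
Minimum whole number of stages: N = 9.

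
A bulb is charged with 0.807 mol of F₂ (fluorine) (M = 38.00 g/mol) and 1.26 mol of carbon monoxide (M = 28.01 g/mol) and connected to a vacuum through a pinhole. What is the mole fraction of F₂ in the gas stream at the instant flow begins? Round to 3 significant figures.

Each component's effusion rate ∝ (its partial pressure)·(1/√M) ∝ n_i/√M_i.
x_F₂(eff) = (n_F₂/√M_F₂) / (n_F₂/√M_F₂ + n_CO/√M_CO)
= (0.807/√38.00) / (0.807/√38.00 + 1.26/√28.01) = 0.1309/(0.1309 + 0.2381) = 0.355.

0.355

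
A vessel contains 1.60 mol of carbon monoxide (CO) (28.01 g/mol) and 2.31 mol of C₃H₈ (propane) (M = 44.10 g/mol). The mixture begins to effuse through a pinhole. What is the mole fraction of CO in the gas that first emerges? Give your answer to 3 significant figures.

Each component's effusion rate ∝ (its partial pressure)·(1/√M) ∝ n_i/√M_i.
x_CO(eff) = (n_CO/√M_CO) / (n_CO/√M_CO + n_C₃H₈/√M_C₃H₈)
= (1.60/√28.01) / (1.60/√28.01 + 2.31/√44.10) = 0.3023/(0.3023 + 0.3479) = 0.465.

0.465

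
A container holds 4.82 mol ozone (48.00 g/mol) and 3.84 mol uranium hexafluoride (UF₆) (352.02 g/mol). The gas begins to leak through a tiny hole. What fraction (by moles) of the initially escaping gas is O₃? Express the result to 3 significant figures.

0.773

The effusion rate of species i is ∝ p_i/√M_i ∝ n_i/√M_i.
Mole fraction of O₃ in the effusate = (n_O₃/√M_O₃) / (n_O₃/√M_O₃ + n_UF₆/√M_UF₆)
= (4.82/√48.00) / (4.82/√48.00 + 3.84/√352.02) = 0.6957/(0.6957 + 0.2047) = 0.773.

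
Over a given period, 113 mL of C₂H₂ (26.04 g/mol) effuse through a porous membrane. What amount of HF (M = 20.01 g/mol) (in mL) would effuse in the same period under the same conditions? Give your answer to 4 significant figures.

128.9 mL

From Graham's law, rate_HF/rate_C₂H₂ = √(M_C₂H₂/M_HF) = √(26.04/20.01) = √1.301 = 1.141.
So the volume for HF is 113 × 1.141 = 128.9 mL.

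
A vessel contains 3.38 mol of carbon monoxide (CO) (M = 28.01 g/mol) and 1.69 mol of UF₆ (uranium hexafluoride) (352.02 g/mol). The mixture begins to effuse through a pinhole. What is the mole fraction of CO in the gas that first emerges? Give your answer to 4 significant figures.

0.8764

The effusion rate of species i is ∝ p_i/√M_i ∝ n_i/√M_i.
So x_CO in the escaping gas = (n_CO/√M_CO) / Σ(n_i/√M_i)
= (3.38/√28.01) / (3.38/√28.01 + 1.69/√352.02) = 0.6386/(0.6386 + 0.09007) = 0.8764.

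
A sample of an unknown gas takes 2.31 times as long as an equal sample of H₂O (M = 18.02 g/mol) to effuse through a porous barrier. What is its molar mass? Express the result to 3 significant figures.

96.2 g/mol

Graham's law gives t_X/t_H₂O = √(M_X/M_H₂O).
2.31 = √(M_X/18.02)
M_X = 18.02 × 2.31² = 18.02 × 5.336 = 96.2 g/mol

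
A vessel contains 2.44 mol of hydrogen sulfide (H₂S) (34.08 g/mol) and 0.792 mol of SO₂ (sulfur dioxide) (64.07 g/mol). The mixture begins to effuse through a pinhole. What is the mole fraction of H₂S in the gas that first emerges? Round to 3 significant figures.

Each component's effusion rate ∝ (its partial pressure)·(1/√M) ∝ n_i/√M_i.
So x_H₂S in the escaping gas = (n_H₂S/√M_H₂S) / Σ(n_i/√M_i)
= (2.44/√34.08) / (2.44/√34.08 + 0.792/√64.07) = 0.4180/(0.4180 + 0.09895) = 0.809.

0.809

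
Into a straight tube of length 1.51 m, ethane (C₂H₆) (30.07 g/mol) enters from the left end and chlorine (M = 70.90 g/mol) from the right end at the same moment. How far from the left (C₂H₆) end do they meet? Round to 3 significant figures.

0.914 m

Distances travelled in equal time are proportional to diffusion rates, so d_C₂H₆/d_Cl₂ = √(M_Cl₂/M_C₂H₆) = √(70.90/30.07) = 1.536.
With d_C₂H₆ + d_Cl₂ = 1.51 m, d_Cl₂ = 1.51/(1 + 1.536) = 0.5955 m.
d_C₂H₆ = 1.51 − 0.5955 = 0.914 m.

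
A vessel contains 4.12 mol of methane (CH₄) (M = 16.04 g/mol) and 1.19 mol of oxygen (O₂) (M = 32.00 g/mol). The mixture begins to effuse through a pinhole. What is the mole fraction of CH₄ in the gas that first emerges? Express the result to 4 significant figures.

Each component's effusion rate ∝ (its partial pressure)·(1/√M) ∝ n_i/√M_i.
Mole fraction of CH₄ in the effusate = (n_CH₄/√M_CH₄) / (n_CH₄/√M_CH₄ + n_O₂/√M_O₂)
= (4.12/√16.04) / (4.12/√16.04 + 1.19/√32.00) = 1.029/(1.029 + 0.2104) = 0.8302.

0.8302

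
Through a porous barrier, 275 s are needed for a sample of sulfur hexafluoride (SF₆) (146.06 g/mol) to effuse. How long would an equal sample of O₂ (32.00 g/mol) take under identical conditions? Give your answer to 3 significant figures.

129 s

Since effusion rate ∝ 1/√M, t_O₂/t_SF₆ = √(M_O₂/M_SF₆) = √(32.00/146.06) = √0.2191 = 0.4681.
So the time for O₂ is 275 × 0.4681 = 129 s.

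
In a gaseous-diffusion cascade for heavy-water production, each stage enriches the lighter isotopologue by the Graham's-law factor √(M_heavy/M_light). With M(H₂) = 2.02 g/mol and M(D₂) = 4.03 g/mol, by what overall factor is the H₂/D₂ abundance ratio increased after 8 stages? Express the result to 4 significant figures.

After 8 stages the ratio has grown by (√(4.03/2.02))^8 = (4.03/2.02)^(8/2).
= 1.99505^4 = 15.84.

15.84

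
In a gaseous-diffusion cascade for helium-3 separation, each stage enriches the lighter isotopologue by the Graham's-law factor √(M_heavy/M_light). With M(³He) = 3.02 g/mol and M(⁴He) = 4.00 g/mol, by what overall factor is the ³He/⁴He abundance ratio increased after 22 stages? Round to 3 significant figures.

22.0

Overall factor = α^22 with α = √(4.00/3.02), i.e. (4.00/3.02)^(22/2).
= 1.32450^11 = 22.0.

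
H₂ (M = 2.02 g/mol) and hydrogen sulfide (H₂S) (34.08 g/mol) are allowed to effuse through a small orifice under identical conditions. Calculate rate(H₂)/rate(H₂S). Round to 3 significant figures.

4.11

By Graham's law, rate_H₂/rate_H₂S = √(M_H₂S/M_H₂) = √(34.08/2.02) = √16.87 = 4.11.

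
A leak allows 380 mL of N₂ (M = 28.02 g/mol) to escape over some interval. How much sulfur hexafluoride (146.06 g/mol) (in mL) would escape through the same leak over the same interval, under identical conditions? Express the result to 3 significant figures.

166 mL

By Graham's law, rate_SF₆/rate_N₂ = √(M_N₂/M_SF₆) = √(28.02/146.06) = √0.1918 = 0.4380.
So the volume for SF₆ is 380 × 0.4380 = 166 mL.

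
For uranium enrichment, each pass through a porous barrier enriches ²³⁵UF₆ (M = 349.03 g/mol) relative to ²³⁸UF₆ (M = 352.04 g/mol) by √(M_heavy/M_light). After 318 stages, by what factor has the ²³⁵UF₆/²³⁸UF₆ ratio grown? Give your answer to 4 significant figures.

After 318 stages the ratio has grown by (√(352.04/349.03))^318 = (352.04/349.03)^(318/2).
= 1.00862^159 = 3.917.

3.917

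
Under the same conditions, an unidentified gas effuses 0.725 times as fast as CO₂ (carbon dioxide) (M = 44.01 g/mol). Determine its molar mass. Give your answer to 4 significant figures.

Using Graham's law: rate_X/rate_CO₂ = √(M_CO₂/M_X).
0.725 = √(44.01/M_X)
M_X = 44.01 / 0.725² = 44.01 / 0.5256 = 83.73 g/mol

83.73 g/mol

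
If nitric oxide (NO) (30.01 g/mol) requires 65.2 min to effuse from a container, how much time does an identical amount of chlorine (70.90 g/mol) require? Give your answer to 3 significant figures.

Since effusion rate ∝ 1/√M, t_Cl₂/t_NO = √(M_Cl₂/M_NO) = √(70.90/30.01) = √2.363 = 1.537.
So the time for Cl₂ is 65.2 × 1.537 = 100 min.

100 min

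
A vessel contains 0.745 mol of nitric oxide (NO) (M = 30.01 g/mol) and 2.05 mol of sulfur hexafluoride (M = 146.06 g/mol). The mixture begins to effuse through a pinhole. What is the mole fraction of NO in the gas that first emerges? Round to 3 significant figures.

The effusion rate of species i is ∝ p_i/√M_i ∝ n_i/√M_i.
x_NO(eff) = (n_NO/√M_NO) / (n_NO/√M_NO + n_SF₆/√M_SF₆)
= (0.745/√30.01) / (0.745/√30.01 + 2.05/√146.06) = 0.1360/(0.1360 + 0.1696) = 0.445.

0.445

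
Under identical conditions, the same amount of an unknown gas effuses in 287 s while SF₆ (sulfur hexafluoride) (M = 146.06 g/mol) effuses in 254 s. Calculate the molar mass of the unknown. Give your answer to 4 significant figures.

186.5 g/mol

By Graham's law, t_X/t_SF₆ = √(M_X/M_SF₆).
287/254 = 1.130 = √(M_X/146.06)
M_X = 146.06 × 1.130² = 146.06 × 1.277 = 186.5 g/mol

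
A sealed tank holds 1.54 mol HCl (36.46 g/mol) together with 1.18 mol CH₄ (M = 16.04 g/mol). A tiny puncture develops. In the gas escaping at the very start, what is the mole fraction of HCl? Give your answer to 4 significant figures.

Effusion rate of each component ∝ n_i/√M_i (partial pressure × 1/√M).
So x_HCl in the escaping gas = (n_HCl/√M_HCl) / Σ(n_i/√M_i)
= (1.54/√36.46) / (1.54/√36.46 + 1.18/√16.04) = 0.2550/(0.2550 + 0.2946) = 0.4640.

0.4640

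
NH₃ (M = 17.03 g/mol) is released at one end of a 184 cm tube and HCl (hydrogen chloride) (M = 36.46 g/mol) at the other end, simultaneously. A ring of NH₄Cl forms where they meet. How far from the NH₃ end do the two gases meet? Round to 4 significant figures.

109.3 cm

Graham's law gives d_NH₃/d_HCl = rate_NH₃/rate_HCl = √(M_HCl/M_NH₃) = √(36.46/17.03) = 1.463.
With d_NH₃ + d_HCl = 184 cm, d_HCl = 184/(1 + 1.463) = 74.70 cm.
d_NH₃ = 184 − 74.70 = 109.3 cm.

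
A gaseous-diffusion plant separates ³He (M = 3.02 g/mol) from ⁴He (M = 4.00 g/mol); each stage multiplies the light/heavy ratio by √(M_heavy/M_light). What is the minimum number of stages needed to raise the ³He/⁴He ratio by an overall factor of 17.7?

With α = √(4.00/3.02) per stage, ln α = ½ ln(1.32450) = 0.1405.
Need α^N ≥ 17.7 ⇒ N ≥ ln(17.7) / ln α = 2.874 / 0.1405 = 20.45.
Minimum whole number of stages: N = 21.

21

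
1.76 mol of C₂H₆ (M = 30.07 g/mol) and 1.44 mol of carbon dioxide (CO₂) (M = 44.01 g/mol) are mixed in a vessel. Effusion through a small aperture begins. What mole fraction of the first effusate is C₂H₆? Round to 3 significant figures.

0.597

Each component's effusion rate ∝ (its partial pressure)·(1/√M) ∝ n_i/√M_i.
x_C₂H₆(eff) = (n_C₂H₆/√M_C₂H₆) / (n_C₂H₆/√M_C₂H₆ + n_CO₂/√M_CO₂)
= (1.76/√30.07) / (1.76/√30.07 + 1.44/√44.01) = 0.3210/(0.3210 + 0.2171) = 0.597.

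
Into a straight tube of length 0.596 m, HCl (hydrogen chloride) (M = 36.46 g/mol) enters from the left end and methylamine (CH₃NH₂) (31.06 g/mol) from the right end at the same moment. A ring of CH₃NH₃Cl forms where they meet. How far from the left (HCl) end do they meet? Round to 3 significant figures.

Distances travelled in equal time are proportional to diffusion rates, so d_HCl/d_CH₃NH₂ = √(M_CH₃NH₂/M_HCl) = √(31.06/36.46) = 0.9230.
With d_HCl + d_CH₃NH₂ = 0.596 m, d_CH₃NH₂ = 0.596/(1 + 0.9230) = 0.3099 m.
d_HCl = 0.596 − 0.3099 = 0.286 m.

0.286 m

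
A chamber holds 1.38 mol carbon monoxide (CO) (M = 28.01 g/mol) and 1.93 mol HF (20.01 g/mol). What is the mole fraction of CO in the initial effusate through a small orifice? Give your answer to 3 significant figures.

0.377

The effusion rate of species i is ∝ p_i/√M_i ∝ n_i/√M_i.
So x_CO in the escaping gas = (n_CO/√M_CO) / Σ(n_i/√M_i)
= (1.38/√28.01) / (1.38/√28.01 + 1.93/√20.01) = 0.2607/(0.2607 + 0.4315) = 0.377.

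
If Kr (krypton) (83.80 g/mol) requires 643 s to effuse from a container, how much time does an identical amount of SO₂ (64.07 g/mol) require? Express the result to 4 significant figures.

Using Graham's law: t_SO₂/t_Kr = √(M_SO₂/M_Kr) = √(64.07/83.80) = √0.7646 = 0.8744.
So the time for SO₂ is 643 × 0.8744 = 562.2 s.

562.2 s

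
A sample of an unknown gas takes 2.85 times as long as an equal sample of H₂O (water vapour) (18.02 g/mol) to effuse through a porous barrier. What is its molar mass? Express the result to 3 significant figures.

146 g/mol

From Graham's law, t_X/t_H₂O = √(M_X/M_H₂O).
2.85 = √(M_X/18.02)
M_X = 18.02 × 2.85² = 18.02 × 8.123 = 146 g/mol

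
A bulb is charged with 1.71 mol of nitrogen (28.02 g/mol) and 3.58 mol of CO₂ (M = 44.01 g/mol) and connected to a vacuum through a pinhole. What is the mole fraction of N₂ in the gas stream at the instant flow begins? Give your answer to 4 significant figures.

0.3745

The effusion rate of species i is ∝ p_i/√M_i ∝ n_i/√M_i.
Mole fraction of N₂ in the effusate = (n_N₂/√M_N₂) / (n_N₂/√M_N₂ + n_CO₂/√M_CO₂)
= (1.71/√28.02) / (1.71/√28.02 + 3.58/√44.01) = 0.3230/(0.3230 + 0.5396) = 0.3745.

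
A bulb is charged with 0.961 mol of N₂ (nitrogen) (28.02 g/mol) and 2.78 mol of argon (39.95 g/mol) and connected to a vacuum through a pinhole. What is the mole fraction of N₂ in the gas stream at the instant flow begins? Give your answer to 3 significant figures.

0.292

The effusion rate of species i is ∝ p_i/√M_i ∝ n_i/√M_i.
So x_N₂ in the escaping gas = (n_N₂/√M_N₂) / Σ(n_i/√M_i)
= (0.961/√28.02) / (0.961/√28.02 + 2.78/√39.95) = 0.1815/(0.1815 + 0.4398) = 0.292.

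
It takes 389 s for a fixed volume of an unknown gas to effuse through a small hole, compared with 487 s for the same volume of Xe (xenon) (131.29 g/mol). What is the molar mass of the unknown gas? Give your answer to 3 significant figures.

83.8 g/mol

Since effusion rate ∝ 1/√M, t_X/t_Xe = √(M_X/M_Xe).
389/487 = 0.7988 = √(M_X/131.29)
M_X = 131.29 × 0.7988² = 131.29 × 0.6380 = 83.8 g/mol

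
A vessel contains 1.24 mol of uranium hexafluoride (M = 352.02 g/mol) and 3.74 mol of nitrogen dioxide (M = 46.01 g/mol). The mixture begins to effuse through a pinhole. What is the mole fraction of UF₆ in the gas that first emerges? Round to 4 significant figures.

The effusion rate of species i is ∝ p_i/√M_i ∝ n_i/√M_i.
So x_UF₆ in the escaping gas = (n_UF₆/√M_UF₆) / Σ(n_i/√M_i)
= (1.24/√352.02) / (1.24/√352.02 + 3.74/√46.01) = 0.06609/(0.06609 + 0.5514) = 0.1070.

0.1070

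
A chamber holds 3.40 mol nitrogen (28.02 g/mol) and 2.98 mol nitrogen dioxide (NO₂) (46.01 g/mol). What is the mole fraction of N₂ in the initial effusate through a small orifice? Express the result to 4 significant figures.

The effusion rate of species i is ∝ p_i/√M_i ∝ n_i/√M_i.
x_N₂(eff) = (n_N₂/√M_N₂) / (n_N₂/√M_N₂ + n_NO₂/√M_NO₂)
= (3.40/√28.02) / (3.40/√28.02 + 2.98/√46.01) = 0.6423/(0.6423 + 0.4393) = 0.5938.

0.5938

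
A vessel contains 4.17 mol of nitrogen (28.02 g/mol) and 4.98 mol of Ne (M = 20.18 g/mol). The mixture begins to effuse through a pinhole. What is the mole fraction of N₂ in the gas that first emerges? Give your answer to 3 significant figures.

0.415

Each component's effusion rate ∝ (its partial pressure)·(1/√M) ∝ n_i/√M_i.
So x_N₂ in the escaping gas = (n_N₂/√M_N₂) / Σ(n_i/√M_i)
= (4.17/√28.02) / (4.17/√28.02 + 4.98/√20.18) = 0.7878/(0.7878 + 1.109) = 0.415.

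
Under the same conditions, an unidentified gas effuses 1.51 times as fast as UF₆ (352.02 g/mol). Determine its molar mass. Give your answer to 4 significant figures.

By Graham's law, rate_X/rate_UF₆ = √(M_UF₆/M_X).
1.51 = √(352.02/M_X)
M_X = 352.02 / 1.51² = 352.02 / 2.280 = 154.4 g/mol

154.4 g/mol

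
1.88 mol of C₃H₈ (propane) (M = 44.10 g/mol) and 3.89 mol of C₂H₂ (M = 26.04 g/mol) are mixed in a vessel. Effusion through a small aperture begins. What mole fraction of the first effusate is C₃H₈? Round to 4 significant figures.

The effusion rate of species i is ∝ p_i/√M_i ∝ n_i/√M_i.
Mole fraction of C₃H₈ in the effusate = (n_C₃H₈/√M_C₃H₈) / (n_C₃H₈/√M_C₃H₈ + n_C₂H₂/√M_C₂H₂)
= (1.88/√44.10) / (1.88/√44.10 + 3.89/√26.04) = 0.2831/(0.2831 + 0.7623) = 0.2708.

0.2708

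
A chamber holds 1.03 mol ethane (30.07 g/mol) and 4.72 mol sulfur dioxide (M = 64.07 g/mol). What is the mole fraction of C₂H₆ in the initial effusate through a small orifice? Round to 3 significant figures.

0.242

Rate_i ∝ x_i/√M_i (Graham's law weighted by mole fraction), so the effusate composition follows n_i/√M_i.
x_C₂H₆(eff) = (n_C₂H₆/√M_C₂H₆) / (n_C₂H₆/√M_C₂H₆ + n_SO₂/√M_SO₂)
= (1.03/√30.07) / (1.03/√30.07 + 4.72/√64.07) = 0.1878/(0.1878 + 0.5897) = 0.242.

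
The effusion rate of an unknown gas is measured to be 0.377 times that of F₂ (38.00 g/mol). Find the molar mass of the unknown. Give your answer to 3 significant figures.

267 g/mol

From Graham's law, rate_X/rate_F₂ = √(M_F₂/M_X).
0.377 = √(38.00/M_X)
M_X = 38.00 / 0.377² = 38.00 / 0.1421 = 267 g/mol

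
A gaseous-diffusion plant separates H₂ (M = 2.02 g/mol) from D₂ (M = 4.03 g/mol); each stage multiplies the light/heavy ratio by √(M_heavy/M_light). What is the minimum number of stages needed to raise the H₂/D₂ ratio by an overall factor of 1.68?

2

Per stage α = (4.03/2.02)^(1/2) = 1.99505^0.5, giving ln α = 0.3453.
Need α^N ≥ 1.68 ⇒ N ≥ ln(1.68) / ln α = 0.5188 / 0.3453 = 1.50.
Rounding up, N = 2 stages.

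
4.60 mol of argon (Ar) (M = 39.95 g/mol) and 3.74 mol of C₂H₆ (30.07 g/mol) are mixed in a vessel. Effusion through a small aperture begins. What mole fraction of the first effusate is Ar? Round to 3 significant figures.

Effusion rate of each component ∝ n_i/√M_i (partial pressure × 1/√M).
So x_Ar in the escaping gas = (n_Ar/√M_Ar) / Σ(n_i/√M_i)
= (4.60/√39.95) / (4.60/√39.95 + 3.74/√30.07) = 0.7278/(0.7278 + 0.6820) = 0.516.

0.516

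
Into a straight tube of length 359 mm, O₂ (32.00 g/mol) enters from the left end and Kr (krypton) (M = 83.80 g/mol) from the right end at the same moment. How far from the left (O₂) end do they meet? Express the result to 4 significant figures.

The fronts meet when d_O₂ + d_Kr = L with d_O₂/d_Kr = √(M_Kr/M_O₂) (Graham's law). Here √(M_Kr/M_O₂) = √(83.80/32.00) = 1.618.
With d_O₂ + d_Kr = 359 mm, d_Kr = 359/(1 + 1.618) = 137.1 mm.
d_O₂ = 359 − 137.1 = 221.9 mm.

221.9 mm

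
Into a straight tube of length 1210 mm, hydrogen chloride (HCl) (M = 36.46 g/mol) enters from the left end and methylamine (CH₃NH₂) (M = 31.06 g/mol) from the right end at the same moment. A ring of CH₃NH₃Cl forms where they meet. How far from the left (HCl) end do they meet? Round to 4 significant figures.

580.8 mm

Distances travelled in equal time are proportional to diffusion rates, so d_HCl/d_CH₃NH₂ = √(M_CH₃NH₂/M_HCl) = √(31.06/36.46) = 0.9230.
With d_HCl + d_CH₃NH₂ = 1210 mm, d_CH₃NH₂ = 1210/(1 + 0.9230) = 629.2 mm.
d_HCl = 1210 − 629.2 = 580.8 mm.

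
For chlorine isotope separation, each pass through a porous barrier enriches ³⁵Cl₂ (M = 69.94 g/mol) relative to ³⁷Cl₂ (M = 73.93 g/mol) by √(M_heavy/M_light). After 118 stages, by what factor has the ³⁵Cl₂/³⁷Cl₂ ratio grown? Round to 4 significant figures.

Overall factor = α^118 with α = √(73.93/69.94), i.e. (73.93/69.94)^(118/2).
= 1.05705^59 = 26.40.

26.40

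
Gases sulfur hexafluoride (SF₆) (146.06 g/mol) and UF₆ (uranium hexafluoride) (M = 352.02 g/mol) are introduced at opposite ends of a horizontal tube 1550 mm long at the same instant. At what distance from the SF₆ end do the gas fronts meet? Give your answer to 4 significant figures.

942.7 mm

The fronts meet when d_SF₆ + d_UF₆ = L with d_SF₆/d_UF₆ = √(M_UF₆/M_SF₆) (Graham's law). Here √(M_UF₆/M_SF₆) = √(352.02/146.06) = 1.552.
With d_SF₆ + d_UF₆ = 1550 mm, d_UF₆ = 1550/(1 + 1.552) = 607.3 mm.
d_SF₆ = 1550 − 607.3 = 942.7 mm.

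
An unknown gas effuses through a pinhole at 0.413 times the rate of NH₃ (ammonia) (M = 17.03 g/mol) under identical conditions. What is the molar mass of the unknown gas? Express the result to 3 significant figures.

From Graham's law, rate_X/rate_NH₃ = √(M_NH₃/M_X).
0.413 = √(17.03/M_X)
M_X = 17.03 / 0.413² = 17.03 / 0.1706 = 99.8 g/mol

99.8 g/mol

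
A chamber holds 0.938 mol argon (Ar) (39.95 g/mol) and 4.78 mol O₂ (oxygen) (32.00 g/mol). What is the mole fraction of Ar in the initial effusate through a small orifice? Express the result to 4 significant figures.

0.1494

Rate_i ∝ x_i/√M_i (Graham's law weighted by mole fraction), so the effusate composition follows n_i/√M_i.
x_Ar(eff) = (n_Ar/√M_Ar) / (n_Ar/√M_Ar + n_O₂/√M_O₂)
= (0.938/√39.95) / (0.938/√39.95 + 4.78/√32.00) = 0.1484/(0.1484 + 0.8450) = 0.1494.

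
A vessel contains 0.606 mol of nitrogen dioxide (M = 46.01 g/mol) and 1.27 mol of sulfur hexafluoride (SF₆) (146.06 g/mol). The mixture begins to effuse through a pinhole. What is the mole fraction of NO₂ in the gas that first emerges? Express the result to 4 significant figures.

0.4595

Each component's effusion rate ∝ (its partial pressure)·(1/√M) ∝ n_i/√M_i.
Mole fraction of NO₂ in the effusate = (n_NO₂/√M_NO₂) / (n_NO₂/√M_NO₂ + n_SF₆/√M_SF₆)
= (0.606/√46.01) / (0.606/√46.01 + 1.27/√146.06) = 0.08934/(0.08934 + 0.1051) = 0.4595.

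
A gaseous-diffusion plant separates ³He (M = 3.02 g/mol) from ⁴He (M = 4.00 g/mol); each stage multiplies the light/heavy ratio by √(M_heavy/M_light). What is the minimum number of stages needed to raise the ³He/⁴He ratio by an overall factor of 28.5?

24

With α = √(4.00/3.02) per stage, ln α = ½ ln(1.32450) = 0.1405.
Need α^N ≥ 28.5 ⇒ N ≥ ln(28.5) / ln α = 3.350 / 0.1405 = 23.84.
Minimum whole number of stages: N = 24.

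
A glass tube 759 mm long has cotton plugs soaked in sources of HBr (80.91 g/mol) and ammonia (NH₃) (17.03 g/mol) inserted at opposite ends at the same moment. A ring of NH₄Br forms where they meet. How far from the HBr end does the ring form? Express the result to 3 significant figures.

In equal time, each gas travels a distance ∝ its rate ∝ 1/√M, so d_HBr/d_NH₃ = √(M_NH₃/M_HBr) = √(17.03/80.91) = 0.4588.
With d_HBr + d_NH₃ = 759 mm, d_NH₃ = 759/(1 + 0.4588) = 520.3 mm.
d_HBr = 759 − 520.3 = 239 mm.

239 mm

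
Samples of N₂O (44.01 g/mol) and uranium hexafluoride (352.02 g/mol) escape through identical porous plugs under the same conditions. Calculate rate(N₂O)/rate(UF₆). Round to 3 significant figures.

2.83

Since effusion rate ∝ 1/√M, rate_N₂O/rate_UF₆ = √(M_UF₆/M_N₂O) = √(352.02/44.01) = √7.999 = 2.83.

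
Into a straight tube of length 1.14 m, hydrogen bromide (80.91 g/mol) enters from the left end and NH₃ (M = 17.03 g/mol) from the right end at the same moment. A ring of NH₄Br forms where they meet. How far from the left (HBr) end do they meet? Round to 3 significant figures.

0.359 m

Graham's law gives d_HBr/d_NH₃ = rate_HBr/rate_NH₃ = √(M_NH₃/M_HBr) = √(17.03/80.91) = 0.4588.
With d_HBr + d_NH₃ = 1.14 m, d_NH₃ = 1.14/(1 + 0.4588) = 0.7815 m.
d_HBr = 1.14 − 0.7815 = 0.359 m.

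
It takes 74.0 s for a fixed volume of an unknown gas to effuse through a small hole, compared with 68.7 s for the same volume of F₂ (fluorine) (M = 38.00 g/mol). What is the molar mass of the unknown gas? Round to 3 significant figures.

Graham's law gives t_X/t_F₂ = √(M_X/M_F₂).
74.0/68.7 = 1.077 = √(M_X/38.00)
M_X = 38.00 × 1.077² = 38.00 × 1.160 = 44.1 g/mol

44.1 g/mol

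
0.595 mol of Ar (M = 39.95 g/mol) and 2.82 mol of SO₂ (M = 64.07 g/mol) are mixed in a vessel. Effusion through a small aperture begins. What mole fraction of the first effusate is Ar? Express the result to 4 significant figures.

0.2109

Effusion rate of each component ∝ n_i/√M_i (partial pressure × 1/√M).
x_Ar(eff) = (n_Ar/√M_Ar) / (n_Ar/√M_Ar + n_SO₂/√M_SO₂)
= (0.595/√39.95) / (0.595/√39.95 + 2.82/√64.07) = 0.09414/(0.09414 + 0.3523) = 0.2109.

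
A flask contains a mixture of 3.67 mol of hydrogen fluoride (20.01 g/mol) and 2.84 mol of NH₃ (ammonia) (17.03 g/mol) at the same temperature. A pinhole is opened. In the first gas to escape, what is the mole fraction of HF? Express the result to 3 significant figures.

Each component's effusion rate ∝ (its partial pressure)·(1/√M) ∝ n_i/√M_i.
So x_HF in the escaping gas = (n_HF/√M_HF) / Σ(n_i/√M_i)
= (3.67/√20.01) / (3.67/√20.01 + 2.84/√17.03) = 0.8204/(0.8204 + 0.6882) = 0.544.

0.544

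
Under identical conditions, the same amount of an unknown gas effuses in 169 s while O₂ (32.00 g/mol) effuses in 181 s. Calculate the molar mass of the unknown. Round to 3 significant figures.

27.9 g/mol

Using Graham's law: t_X/t_O₂ = √(M_X/M_O₂).
169/181 = 0.9337 = √(M_X/32.00)
M_X = 32.00 × 0.9337² = 32.00 × 0.8718 = 27.9 g/mol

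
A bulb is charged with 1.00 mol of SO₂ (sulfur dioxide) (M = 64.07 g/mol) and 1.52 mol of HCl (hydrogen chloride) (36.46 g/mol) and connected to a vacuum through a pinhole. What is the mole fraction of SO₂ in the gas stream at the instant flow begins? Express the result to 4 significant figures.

Effusion rate of each component ∝ n_i/√M_i (partial pressure × 1/√M).
So x_SO₂ in the escaping gas = (n_SO₂/√M_SO₂) / Σ(n_i/√M_i)
= (1.00/√64.07) / (1.00/√64.07 + 1.52/√36.46) = 0.1249/(0.1249 + 0.2517) = 0.3317.

0.3317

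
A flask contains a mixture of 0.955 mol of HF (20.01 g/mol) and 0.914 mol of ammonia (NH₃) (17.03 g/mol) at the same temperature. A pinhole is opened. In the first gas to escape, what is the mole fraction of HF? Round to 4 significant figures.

0.4908

The effusion rate of species i is ∝ p_i/√M_i ∝ n_i/√M_i.
x_HF(eff) = (n_HF/√M_HF) / (n_HF/√M_HF + n_NH₃/√M_NH₃)
= (0.955/√20.01) / (0.955/√20.01 + 0.914/√17.03) = 0.2135/(0.2135 + 0.2215) = 0.4908.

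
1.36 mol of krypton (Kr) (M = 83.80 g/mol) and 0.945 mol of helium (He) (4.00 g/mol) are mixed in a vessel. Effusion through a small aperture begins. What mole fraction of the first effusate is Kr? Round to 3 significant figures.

0.239

Rate_i ∝ x_i/√M_i (Graham's law weighted by mole fraction), so the effusate composition follows n_i/√M_i.
x_Kr(eff) = (n_Kr/√M_Kr) / (n_Kr/√M_Kr + n_He/√M_He)
= (1.36/√83.80) / (1.36/√83.80 + 0.945/√4.00) = 0.1486/(0.1486 + 0.4725) = 0.239.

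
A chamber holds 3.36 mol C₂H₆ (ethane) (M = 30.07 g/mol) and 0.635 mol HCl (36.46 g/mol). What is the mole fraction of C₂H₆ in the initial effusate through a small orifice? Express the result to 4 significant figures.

The effusion rate of species i is ∝ p_i/√M_i ∝ n_i/√M_i.
Mole fraction of C₂H₆ in the effusate = (n_C₂H₆/√M_C₂H₆) / (n_C₂H₆/√M_C₂H₆ + n_HCl/√M_HCl)
= (3.36/√30.07) / (3.36/√30.07 + 0.635/√36.46) = 0.6127/(0.6127 + 0.1052) = 0.8535.

0.8535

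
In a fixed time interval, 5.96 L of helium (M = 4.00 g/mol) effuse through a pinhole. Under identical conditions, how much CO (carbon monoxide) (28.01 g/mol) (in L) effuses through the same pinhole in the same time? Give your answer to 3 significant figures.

2.25 L

Since effusion rate ∝ 1/√M, rate_CO/rate_He = √(M_He/M_CO) = √(4.00/28.01) = √0.1428 = 0.3779.
So the volume for CO is 5.96 × 0.3779 = 2.25 L.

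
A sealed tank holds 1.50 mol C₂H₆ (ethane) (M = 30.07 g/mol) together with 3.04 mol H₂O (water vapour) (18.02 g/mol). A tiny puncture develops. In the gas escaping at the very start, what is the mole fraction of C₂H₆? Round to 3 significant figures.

Each component's effusion rate ∝ (its partial pressure)·(1/√M) ∝ n_i/√M_i.
Mole fraction of C₂H₆ in the effusate = (n_C₂H₆/√M_C₂H₆) / (n_C₂H₆/√M_C₂H₆ + n_H₂O/√M_H₂O)
= (1.50/√30.07) / (1.50/√30.07 + 3.04/√18.02) = 0.2735/(0.2735 + 0.7161) = 0.276.

0.276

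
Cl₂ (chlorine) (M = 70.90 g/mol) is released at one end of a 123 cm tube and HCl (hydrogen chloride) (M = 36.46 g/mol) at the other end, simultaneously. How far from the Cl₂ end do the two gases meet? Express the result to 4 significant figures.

51.37 cm

The fronts meet when d_Cl₂ + d_HCl = L with d_Cl₂/d_HCl = √(M_HCl/M_Cl₂) (Graham's law). Here √(M_HCl/M_Cl₂) = √(36.46/70.90) = 0.7171.
With d_Cl₂ + d_HCl = 123 cm, d_HCl = 123/(1 + 0.7171) = 71.63 cm.
d_Cl₂ = 123 − 71.63 = 51.37 cm.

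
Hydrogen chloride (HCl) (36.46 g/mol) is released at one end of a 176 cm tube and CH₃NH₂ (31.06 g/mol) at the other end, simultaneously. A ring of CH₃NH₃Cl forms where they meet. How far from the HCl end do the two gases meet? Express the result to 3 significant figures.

84.5 cm

Graham's law gives d_HCl/d_CH₃NH₂ = rate_HCl/rate_CH₃NH₂ = √(M_CH₃NH₂/M_HCl) = √(31.06/36.46) = 0.9230.
With d_HCl + d_CH₃NH₂ = 176 cm, d_CH₃NH₂ = 176/(1 + 0.9230) = 91.52 cm.
d_HCl = 176 − 91.52 = 84.5 cm.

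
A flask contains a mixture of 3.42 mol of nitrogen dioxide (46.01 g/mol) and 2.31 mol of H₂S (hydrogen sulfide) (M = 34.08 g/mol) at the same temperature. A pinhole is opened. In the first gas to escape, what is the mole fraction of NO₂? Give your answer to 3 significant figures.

0.560

Effusion rate of each component ∝ n_i/√M_i (partial pressure × 1/√M).
So x_NO₂ in the escaping gas = (n_NO₂/√M_NO₂) / Σ(n_i/√M_i)
= (3.42/√46.01) / (3.42/√46.01 + 2.31/√34.08) = 0.5042/(0.5042 + 0.3957) = 0.560.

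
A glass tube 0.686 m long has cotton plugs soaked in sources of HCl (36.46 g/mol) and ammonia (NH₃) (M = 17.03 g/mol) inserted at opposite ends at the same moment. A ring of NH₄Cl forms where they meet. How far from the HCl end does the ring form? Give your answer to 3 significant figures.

0.279 m

Graham's law gives d_HCl/d_NH₃ = rate_HCl/rate_NH₃ = √(M_NH₃/M_HCl) = √(17.03/36.46) = 0.6834.
With d_HCl + d_NH₃ = 0.686 m, d_NH₃ = 0.686/(1 + 0.6834) = 0.4075 m.
d_HCl = 0.686 − 0.4075 = 0.279 m.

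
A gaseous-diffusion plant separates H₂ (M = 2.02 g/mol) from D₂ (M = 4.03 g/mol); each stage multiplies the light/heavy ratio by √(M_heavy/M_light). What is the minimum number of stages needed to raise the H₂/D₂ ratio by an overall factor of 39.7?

11

Single-stage factor α = √(4.03/2.02), so ln α = ½ ln(1.99505) = 0.3453.
Need α^N ≥ 39.7 ⇒ N ≥ ln(39.7) / ln α = 3.681 / 0.3453 = 10.66.
So at least 11 stages are needed.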